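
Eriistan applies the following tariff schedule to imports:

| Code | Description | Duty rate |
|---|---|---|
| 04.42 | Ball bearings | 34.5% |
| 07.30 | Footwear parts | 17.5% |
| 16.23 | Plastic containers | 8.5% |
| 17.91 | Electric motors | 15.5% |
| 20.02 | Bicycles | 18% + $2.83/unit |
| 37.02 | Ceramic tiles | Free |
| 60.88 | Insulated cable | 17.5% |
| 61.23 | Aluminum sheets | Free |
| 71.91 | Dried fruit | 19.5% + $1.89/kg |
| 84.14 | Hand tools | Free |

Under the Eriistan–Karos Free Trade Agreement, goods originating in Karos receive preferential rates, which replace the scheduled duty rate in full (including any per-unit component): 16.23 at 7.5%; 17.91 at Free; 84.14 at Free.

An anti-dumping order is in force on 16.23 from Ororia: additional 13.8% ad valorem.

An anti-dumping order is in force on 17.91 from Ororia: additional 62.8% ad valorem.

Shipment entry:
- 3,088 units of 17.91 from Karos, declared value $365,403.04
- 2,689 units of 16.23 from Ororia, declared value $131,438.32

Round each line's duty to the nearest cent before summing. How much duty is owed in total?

$29,310.75

Line 1 (17.91, Karos, 3,088 units, $365,403.04):
Base rate for 17.91 is 15.5%.
Origin Karos qualifies under the Eriistan–Karos agreement and 17.91 is covered: preferential rate Free applies instead.
The additional-duty order on 17.91 targets Ororia, not Karos; it does not apply.
Duty = $365,403.04 × 0% = $0.00.
Line 2 (16.23, Ororia, 2,689 units, $131,438.32):
Base rate for 16.23 is 8.5%.
16.23 has an FTA preferential rate, but origin Ororia is not Karos; base rate stands.
Additional duty on 16.23 from Ororia: +13.8%. Applied ad valorem rate: 8.5% + 13.8% = 22.3%.
Duty = $131,438.32 × 22.3% = $29,310.75.
Total = $0.00 + $29,310.75 = $29,310.75.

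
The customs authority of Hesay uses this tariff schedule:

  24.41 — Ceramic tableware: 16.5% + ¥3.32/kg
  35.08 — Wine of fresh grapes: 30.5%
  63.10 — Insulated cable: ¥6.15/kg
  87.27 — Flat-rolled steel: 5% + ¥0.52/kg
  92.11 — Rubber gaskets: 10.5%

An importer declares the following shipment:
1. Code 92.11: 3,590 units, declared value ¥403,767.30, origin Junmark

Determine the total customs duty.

¥42,395.57

Line 1 (92.11, Junmark, 3,590 units, ¥403,767.30):
Base rate for 92.11 is 10.5%.
Duty = ¥403,767.30 × 10.5% = ¥42,395.57.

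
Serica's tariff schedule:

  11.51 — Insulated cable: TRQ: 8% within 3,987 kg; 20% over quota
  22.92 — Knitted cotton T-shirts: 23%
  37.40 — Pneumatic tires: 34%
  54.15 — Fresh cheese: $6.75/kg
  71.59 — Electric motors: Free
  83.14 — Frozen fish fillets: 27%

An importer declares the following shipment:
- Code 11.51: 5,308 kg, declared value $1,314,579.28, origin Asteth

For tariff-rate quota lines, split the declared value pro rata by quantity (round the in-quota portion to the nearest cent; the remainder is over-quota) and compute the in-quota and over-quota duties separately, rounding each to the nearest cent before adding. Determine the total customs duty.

Line 1 (11.51, Asteth, 5,308 kg, $1,314,579.28):
Code 11.51 is under a tariff-rate quota (threshold 3,987 kg). In-quota: 3,987 kg at 8%; over-quota: 1,321 kg at 20%.
Pro-rata value split: in-quota = $1,314,579.28 × 3,987/5,308 = $987,420.42; over-quota = $1,314,579.28 − $987,420.42 = $327,158.86.
In-quota duty = $987,420.42 × 8% = $78,993.63. Over-quota duty = $327,158.86 × 20% = $65,431.77.
Line duty = $78,993.63 + $65,431.77 = $144,425.40.

$144,425.40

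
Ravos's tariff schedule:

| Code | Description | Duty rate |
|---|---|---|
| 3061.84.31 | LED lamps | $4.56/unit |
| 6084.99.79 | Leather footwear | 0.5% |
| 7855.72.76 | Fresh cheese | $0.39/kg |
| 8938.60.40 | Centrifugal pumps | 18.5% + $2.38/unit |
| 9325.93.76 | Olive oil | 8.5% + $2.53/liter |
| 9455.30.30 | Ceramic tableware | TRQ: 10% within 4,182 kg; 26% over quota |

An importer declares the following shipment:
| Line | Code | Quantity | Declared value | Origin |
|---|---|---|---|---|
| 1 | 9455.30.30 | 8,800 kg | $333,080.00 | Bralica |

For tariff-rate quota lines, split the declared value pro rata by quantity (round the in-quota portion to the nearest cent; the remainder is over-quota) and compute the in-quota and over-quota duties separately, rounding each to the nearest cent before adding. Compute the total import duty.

$61,274.61

Line 1 (9455.30.30, Bralica, 8,800 kg, $333,080.00):
Code 9455.30.30 is under a tariff-rate quota (threshold 4,182 kg). In-quota: 4,182 kg at 10%; over-quota: 4,618 kg at 26%.
Pro-rata value split: in-quota = $333,080.00 × 4,182/8,800 = $158,288.70; over-quota = $333,080.00 − $158,288.70 = $174,791.30.
In-quota duty = $158,288.70 × 10% = $15,828.87. Over-quota duty = $174,791.30 × 26% = $45,445.74.
Line duty = $15,828.87 + $45,445.74 = $61,274.61.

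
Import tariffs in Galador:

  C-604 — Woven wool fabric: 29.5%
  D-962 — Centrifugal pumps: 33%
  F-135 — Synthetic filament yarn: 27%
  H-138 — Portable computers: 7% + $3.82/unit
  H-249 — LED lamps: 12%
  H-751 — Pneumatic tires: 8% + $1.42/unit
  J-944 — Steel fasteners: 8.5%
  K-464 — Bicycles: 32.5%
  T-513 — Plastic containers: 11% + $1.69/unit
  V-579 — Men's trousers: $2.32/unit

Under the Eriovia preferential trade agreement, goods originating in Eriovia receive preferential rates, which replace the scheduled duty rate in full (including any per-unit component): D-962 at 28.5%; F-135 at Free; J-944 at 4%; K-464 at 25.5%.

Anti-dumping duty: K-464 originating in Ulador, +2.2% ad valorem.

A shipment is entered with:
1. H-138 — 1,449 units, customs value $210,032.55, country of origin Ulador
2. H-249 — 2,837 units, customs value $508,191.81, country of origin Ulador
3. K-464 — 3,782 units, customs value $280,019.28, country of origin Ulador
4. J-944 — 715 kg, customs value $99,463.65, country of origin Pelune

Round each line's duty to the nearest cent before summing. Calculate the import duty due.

$186,841.58

Line 1 (H-138, Ulador, 1,449 units, $210,032.55):
Base rate for H-138 is 7% + $3.82/unit.
Duty = $210,032.55 × 7% + 1,449 × $3.82 = $20,237.46.
Line 2 (H-249, Ulador, 2,837 units, $508,191.81):
Base rate for H-249 is 12%.
Duty = $508,191.81 × 12% = $60,983.02.
Line 3 (K-464, Ulador, 3,782 units, $280,019.28):
Base rate for K-464 is 32.5%.
K-464 has an FTA preferential rate, but origin Ulador is not Eriovia; base rate stands.
Additional duty on K-464 from Ulador: +2.2%. Applied ad valorem rate: 32.5% + 2.2% = 34.7%.
Duty = $280,019.28 × 34.7% = $97,166.69.
Line 4 (J-944, Pelune, 715 kg, $99,463.65):
Base rate for J-944 is 8.5%.
J-944 has an FTA preferential rate, but origin Pelune is not Eriovia; base rate stands.
Duty = $99,463.65 × 8.5% = $8,454.41.
Total = $20,237.46 + $60,983.02 + $97,166.69 + $8,454.41 = $186,841.58.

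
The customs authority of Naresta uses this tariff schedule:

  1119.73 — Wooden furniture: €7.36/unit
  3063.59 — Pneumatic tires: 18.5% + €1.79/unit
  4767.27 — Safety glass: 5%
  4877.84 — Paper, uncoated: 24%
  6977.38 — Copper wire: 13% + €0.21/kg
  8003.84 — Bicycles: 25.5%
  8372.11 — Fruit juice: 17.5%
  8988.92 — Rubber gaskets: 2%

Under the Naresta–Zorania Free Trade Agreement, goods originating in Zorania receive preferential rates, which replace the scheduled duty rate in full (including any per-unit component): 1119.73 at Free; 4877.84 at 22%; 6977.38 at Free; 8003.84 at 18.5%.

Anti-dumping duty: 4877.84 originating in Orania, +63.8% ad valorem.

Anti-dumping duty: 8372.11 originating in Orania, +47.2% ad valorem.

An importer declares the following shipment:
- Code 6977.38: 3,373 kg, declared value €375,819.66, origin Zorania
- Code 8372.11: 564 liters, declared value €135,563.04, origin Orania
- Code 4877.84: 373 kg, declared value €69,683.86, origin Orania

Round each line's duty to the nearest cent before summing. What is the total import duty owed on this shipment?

€148,891.72

Line 1 (6977.38, Zorania, 3,373 kg, €375,819.66):
Base rate for 6977.38 is 13% + €0.21/kg.
Origin Zorania qualifies under the Naresta–Zorania agreement and 6977.38 is covered: preferential rate Free applies instead.
Duty = €375,819.66 × 0% = €0.00.
Line 2 (8372.11, Orania, 564 liters, €135,563.04):
Base rate for 8372.11 is 17.5%.
Additional duty on 8372.11 from Orania: +47.2%. Applied ad valorem rate: 17.5% + 47.2% = 64.7%.
Duty = €135,563.04 × 64.7% = €87,709.29.
Line 3 (4877.84, Orania, 373 kg, €69,683.86):
Base rate for 4877.84 is 24%.
4877.84 has an FTA preferential rate, but origin Orania is not Zorania; base rate stands.
Additional duty on 4877.84 from Orania: +63.8%. Applied ad valorem rate: 24% + 63.8% = 87.8%.
Duty = €69,683.86 × 87.8% = €61,182.43.
Total = €0.00 + €87,709.29 + €61,182.43 = €148,891.72.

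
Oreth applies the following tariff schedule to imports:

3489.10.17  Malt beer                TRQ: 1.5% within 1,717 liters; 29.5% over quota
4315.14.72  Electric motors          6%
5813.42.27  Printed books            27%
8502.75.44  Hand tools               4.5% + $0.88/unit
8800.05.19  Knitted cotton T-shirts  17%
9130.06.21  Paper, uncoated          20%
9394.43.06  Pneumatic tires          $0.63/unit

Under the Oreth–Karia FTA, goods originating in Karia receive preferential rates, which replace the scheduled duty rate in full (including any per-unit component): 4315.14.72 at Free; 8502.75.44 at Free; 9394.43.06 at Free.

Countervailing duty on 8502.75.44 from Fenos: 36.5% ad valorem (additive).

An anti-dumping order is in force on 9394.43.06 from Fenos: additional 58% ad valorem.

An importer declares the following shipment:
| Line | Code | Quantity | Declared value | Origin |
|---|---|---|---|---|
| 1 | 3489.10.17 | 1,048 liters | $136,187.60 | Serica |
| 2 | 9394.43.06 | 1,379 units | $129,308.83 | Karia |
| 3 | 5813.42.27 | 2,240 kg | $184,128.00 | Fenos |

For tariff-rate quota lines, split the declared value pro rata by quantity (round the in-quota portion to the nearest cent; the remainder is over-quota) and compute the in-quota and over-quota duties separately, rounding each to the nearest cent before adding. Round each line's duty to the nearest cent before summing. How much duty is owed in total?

$51,757.37

Line 1 (3489.10.17, Serica, 1,048 liters, $136,187.60):
Code 3489.10.17 is under a tariff-rate quota (threshold 1,717 liters). Quantity 1,048 liters is within the quota, so the in-quota rate 1.5% applies to the full value.
Duty = $136,187.60 × 1.5% = $2,042.81.
Line 2 (9394.43.06, Karia, 1,379 units, $129,308.83):
Base rate for 9394.43.06 is $0.63/unit.
Origin Karia qualifies under the Oreth–Karia agreement and 9394.43.06 is covered: preferential rate Free applies instead.
The additional-duty order on 9394.43.06 targets Fenos, not Karia; it does not apply.
Duty = $129,308.83 × 0% = $0.00.
Line 3 (5813.42.27, Fenos, 2,240 kg, $184,128.00):
Base rate for 5813.42.27 is 27%.
Duty = $184,128.00 × 27% = $49,714.56.
Total = $2,042.81 + $0.00 + $49,714.56 = $51,757.37.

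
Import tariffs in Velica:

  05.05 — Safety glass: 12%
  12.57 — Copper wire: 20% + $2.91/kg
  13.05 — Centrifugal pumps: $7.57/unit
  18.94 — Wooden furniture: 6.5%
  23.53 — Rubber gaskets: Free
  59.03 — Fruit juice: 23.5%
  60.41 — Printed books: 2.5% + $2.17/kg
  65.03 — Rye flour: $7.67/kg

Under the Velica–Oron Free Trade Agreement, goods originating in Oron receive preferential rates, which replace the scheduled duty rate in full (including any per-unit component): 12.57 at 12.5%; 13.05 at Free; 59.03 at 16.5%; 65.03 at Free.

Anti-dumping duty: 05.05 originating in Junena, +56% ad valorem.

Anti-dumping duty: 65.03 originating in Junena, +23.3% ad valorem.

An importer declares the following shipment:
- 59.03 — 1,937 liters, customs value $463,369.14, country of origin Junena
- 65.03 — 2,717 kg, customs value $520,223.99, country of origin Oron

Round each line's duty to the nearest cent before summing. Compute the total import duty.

Line 1 (59.03, Junena, 1,937 liters, $463,369.14):
Base rate for 59.03 is 23.5%.
59.03 has an FTA preferential rate, but origin Junena is not Oron; base rate stands.
Duty = $463,369.14 × 23.5% = $108,891.75.
Line 2 (65.03, Oron, 2,717 kg, $520,223.99):
Base rate for 65.03 is $7.67/kg.
Origin Oron qualifies under the Velica–Oron agreement and 65.03 is covered: preferential rate Free applies instead.
The additional-duty order on 65.03 targets Junena, not Oron; it does not apply.
Duty = $520,223.99 × 0% = $0.00.
Total = $108,891.75 + $0.00 = $108,891.75.

$108,891.75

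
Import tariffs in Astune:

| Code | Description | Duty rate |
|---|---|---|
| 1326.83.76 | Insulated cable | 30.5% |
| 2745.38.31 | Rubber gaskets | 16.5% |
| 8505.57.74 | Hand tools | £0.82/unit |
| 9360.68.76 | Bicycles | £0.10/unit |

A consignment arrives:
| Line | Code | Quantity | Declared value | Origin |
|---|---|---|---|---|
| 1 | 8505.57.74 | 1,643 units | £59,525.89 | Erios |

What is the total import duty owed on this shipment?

£1,347.26

Line 1 (8505.57.74, Erios, 1,643 units, £59,525.89):
Base rate for 8505.57.74 is £0.82/unit.
Duty = 1,643 × £0.82 = £1,347.26.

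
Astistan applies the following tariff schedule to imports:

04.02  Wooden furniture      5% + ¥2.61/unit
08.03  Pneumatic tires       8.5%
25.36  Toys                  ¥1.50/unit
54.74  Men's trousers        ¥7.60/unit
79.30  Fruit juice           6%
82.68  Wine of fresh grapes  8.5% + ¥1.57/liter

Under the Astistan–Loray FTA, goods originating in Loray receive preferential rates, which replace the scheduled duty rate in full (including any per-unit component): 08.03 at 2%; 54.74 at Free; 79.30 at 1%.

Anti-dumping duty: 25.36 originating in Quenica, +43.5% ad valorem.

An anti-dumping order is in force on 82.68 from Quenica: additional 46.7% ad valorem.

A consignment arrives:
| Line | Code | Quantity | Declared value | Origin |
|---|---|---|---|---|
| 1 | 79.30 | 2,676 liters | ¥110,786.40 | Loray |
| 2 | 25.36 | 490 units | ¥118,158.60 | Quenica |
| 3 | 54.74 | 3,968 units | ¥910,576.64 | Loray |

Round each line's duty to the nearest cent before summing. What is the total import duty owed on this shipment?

Line 1 (79.30, Loray, 2,676 liters, ¥110,786.40):
Base rate for 79.30 is 6%.
Origin Loray qualifies under the Astistan–Loray agreement and 79.30 is covered: preferential rate 1% applies instead.
Duty = ¥110,786.40 × 1% = ¥1,107.86.
Line 2 (25.36, Quenica, 490 units, ¥118,158.60):
Base rate for 25.36 is ¥1.50/unit.
Additional duty on 25.36 from Quenica: +43.5% ad valorem. Applied ad valorem rate = 43.5%.
Duty = ¥118,158.60 × 43.5% + 490 × ¥1.50 = ¥52,133.99.
Line 3 (54.74, Loray, 3,968 units, ¥910,576.64):
Base rate for 54.74 is ¥7.60/unit.
Origin Loray qualifies under the Astistan–Loray agreement and 54.74 is covered: preferential rate Free applies instead.
Duty = ¥910,576.64 × 0% = ¥0.00.
Total = ¥1,107.86 + ¥52,133.99 + ¥0.00 = ¥53,241.85.

¥53,241.85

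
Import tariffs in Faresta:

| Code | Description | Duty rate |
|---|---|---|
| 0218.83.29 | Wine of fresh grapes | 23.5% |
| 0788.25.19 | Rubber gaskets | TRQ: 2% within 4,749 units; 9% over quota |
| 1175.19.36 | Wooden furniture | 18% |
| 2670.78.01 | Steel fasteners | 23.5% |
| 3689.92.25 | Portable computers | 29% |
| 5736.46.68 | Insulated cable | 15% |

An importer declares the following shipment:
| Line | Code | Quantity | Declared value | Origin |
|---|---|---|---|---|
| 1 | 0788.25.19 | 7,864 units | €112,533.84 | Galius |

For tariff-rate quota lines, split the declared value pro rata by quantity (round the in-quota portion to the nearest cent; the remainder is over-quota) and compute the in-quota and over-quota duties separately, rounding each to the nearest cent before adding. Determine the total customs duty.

€5,370.97

Line 1 (0788.25.19, Galius, 7,864 units, €112,533.84):
Code 0788.25.19 is under a tariff-rate quota (threshold 4,749 units). In-quota: 4,749 units at 2%; over-quota: 3,115 units at 9%.
Pro-rata value split: in-quota = €112,533.84 × 4,749/7,864 = €67,958.19; over-quota = €112,533.84 − €67,958.19 = €44,575.65.
In-quota duty = €67,958.19 × 2% = €1,359.16. Over-quota duty = €44,575.65 × 9% = €4,011.81.
Line duty = €1,359.16 + €4,011.81 = €5,370.97.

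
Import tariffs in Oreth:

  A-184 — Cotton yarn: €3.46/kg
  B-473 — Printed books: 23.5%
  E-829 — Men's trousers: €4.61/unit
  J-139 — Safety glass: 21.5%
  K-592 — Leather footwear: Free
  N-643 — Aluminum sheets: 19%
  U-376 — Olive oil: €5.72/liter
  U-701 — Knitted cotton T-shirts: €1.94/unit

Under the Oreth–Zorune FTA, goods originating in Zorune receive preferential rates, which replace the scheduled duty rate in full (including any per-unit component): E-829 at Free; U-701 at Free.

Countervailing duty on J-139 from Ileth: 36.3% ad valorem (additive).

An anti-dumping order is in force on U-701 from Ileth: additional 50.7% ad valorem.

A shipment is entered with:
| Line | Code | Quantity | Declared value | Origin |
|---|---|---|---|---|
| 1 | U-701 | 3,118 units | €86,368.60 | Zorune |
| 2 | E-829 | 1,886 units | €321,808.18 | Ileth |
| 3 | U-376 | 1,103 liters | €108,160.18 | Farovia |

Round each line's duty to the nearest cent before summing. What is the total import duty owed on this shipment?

Line 1 (U-701, Zorune, 3,118 units, €86,368.60):
Base rate for U-701 is €1.94/unit.
Origin Zorune qualifies under the Oreth–Zorune agreement and U-701 is covered: preferential rate Free applies instead.
The additional-duty order on U-701 targets Ileth, not Zorune; it does not apply.
Duty = €86,368.60 × 0% = €0.00.
Line 2 (E-829, Ileth, 1,886 units, €321,808.18):
Base rate for E-829 is €4.61/unit.
E-829 has an FTA preferential rate, but origin Ileth is not Zorune; base rate stands.
Duty = 1,886 × €4.61 = €8,694.46.
Line 3 (U-376, Farovia, 1,103 liters, €108,160.18):
Base rate for U-376 is €5.72/liter.
Duty = 1,103 × €5.72 = €6,309.16.
Total = €0.00 + €8,694.46 + €6,309.16 = €15,003.62.

€15,003.62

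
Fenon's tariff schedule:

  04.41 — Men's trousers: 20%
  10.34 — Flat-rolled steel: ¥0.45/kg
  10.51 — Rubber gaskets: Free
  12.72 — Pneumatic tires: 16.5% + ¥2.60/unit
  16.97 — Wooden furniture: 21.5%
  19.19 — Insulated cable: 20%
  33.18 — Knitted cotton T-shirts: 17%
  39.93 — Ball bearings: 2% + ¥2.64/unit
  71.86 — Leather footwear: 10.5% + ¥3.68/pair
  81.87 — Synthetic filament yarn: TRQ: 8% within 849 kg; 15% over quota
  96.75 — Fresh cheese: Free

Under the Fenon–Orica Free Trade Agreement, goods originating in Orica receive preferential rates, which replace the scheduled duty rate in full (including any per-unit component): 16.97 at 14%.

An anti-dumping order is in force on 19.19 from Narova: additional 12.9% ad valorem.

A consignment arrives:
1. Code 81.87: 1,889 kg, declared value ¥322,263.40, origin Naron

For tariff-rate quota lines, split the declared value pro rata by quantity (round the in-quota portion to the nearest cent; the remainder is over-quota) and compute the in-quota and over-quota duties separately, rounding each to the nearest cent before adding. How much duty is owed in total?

¥38,200.75

Line 1 (81.87, Naron, 1,889 kg, ¥322,263.40):
Code 81.87 is under a tariff-rate quota (threshold 849 kg). In-quota: 849 kg at 8%; over-quota: 1,040 kg at 15%.
Pro-rata value split: in-quota = ¥322,263.40 × 849/1,889 = ¥144,839.40; over-quota = ¥322,263.40 − ¥144,839.40 = ¥177,424.00.
In-quota duty = ¥144,839.40 × 8% = ¥11,587.15. Over-quota duty = ¥177,424.00 × 15% = ¥26,613.60.
Line duty = ¥11,587.15 + ¥26,613.60 = ¥38,200.75.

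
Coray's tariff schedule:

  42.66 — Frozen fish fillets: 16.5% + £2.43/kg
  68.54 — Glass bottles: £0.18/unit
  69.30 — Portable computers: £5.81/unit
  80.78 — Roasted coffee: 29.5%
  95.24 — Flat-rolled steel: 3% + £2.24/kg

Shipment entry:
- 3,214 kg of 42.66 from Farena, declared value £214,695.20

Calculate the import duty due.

£43,234.73

Line 1 (42.66, Farena, 3,214 kg, £214,695.20):
Base rate for 42.66 is 16.5% + £2.43/kg.
Duty = £214,695.20 × 16.5% + 3,214 × £2.43 = £43,234.73.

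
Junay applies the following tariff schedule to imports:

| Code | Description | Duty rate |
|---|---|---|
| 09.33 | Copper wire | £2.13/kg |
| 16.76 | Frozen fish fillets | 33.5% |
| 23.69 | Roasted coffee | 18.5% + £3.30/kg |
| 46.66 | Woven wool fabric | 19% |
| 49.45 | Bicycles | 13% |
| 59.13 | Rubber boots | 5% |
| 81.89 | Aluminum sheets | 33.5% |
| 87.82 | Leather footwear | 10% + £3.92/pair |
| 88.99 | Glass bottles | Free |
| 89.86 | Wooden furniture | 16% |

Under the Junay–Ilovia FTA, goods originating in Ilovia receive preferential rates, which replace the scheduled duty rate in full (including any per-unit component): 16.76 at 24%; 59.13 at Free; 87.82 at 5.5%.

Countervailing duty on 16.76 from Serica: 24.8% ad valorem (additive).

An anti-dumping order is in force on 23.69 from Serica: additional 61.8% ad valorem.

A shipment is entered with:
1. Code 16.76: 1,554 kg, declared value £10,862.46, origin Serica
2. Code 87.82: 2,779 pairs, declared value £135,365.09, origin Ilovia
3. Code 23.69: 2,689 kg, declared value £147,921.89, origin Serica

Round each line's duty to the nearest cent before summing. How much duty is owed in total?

Line 1 (16.76, Serica, 1,554 kg, £10,862.46):
Base rate for 16.76 is 33.5%.
16.76 has an FTA preferential rate, but origin Serica is not Ilovia; base rate stands.
Additional duty on 16.76 from Serica: +24.8%. Applied ad valorem rate: 33.5% + 24.8% = 58.3%.
Duty = £10,862.46 × 58.3% = £6,332.81.
Line 2 (87.82, Ilovia, 2,779 pairs, £135,365.09):
Base rate for 87.82 is 10% + £3.92/pair.
Origin Ilovia qualifies under the Junay–Ilovia agreement and 87.82 is covered: preferential rate 5.5% applies instead.
Duty = £135,365.09 × 5.5% = £7,445.08.
Line 3 (23.69, Serica, 2,689 kg, £147,921.89):
Base rate for 23.69 is 18.5% + £3.30/kg.
Additional duty on 23.69 from Serica: +61.8%. Applied ad valorem rate: 18.5% + 61.8% = 80.3%.
Duty = £147,921.89 × 80.3% + 2,689 × £3.30 = £127,654.98.
Total = £6,332.81 + £7,445.08 + £127,654.98 = £141,432.87.

£141,432.87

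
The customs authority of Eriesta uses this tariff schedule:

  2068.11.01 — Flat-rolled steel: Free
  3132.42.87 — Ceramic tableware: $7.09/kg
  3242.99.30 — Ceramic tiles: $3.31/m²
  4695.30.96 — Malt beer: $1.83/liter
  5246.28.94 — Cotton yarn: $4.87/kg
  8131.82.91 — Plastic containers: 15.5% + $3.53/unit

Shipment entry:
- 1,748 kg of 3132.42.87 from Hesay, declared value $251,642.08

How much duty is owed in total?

Line 1 (3132.42.87, Hesay, 1,748 kg, $251,642.08):
Base rate for 3132.42.87 is $7.09/kg.
Duty = 1,748 × $7.09 = $12,393.32.

$12,393.32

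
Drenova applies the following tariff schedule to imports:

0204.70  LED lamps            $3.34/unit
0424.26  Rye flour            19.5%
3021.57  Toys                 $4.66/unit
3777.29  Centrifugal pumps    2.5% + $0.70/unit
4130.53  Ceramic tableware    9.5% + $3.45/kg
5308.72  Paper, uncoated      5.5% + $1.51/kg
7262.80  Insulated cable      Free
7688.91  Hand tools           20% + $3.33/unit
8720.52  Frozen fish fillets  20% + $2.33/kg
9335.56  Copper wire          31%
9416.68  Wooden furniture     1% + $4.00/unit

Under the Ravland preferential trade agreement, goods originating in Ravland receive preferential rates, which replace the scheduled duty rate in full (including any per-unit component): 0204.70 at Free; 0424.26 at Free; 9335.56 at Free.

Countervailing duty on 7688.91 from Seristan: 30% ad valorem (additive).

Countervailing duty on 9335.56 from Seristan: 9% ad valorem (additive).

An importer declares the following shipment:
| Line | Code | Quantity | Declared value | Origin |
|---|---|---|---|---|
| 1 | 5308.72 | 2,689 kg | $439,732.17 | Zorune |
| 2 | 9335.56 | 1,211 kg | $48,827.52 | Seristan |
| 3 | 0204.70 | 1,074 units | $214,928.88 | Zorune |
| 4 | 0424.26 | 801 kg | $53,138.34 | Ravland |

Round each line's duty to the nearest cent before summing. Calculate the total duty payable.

$51,363.83

Line 1 (5308.72, Zorune, 2,689 kg, $439,732.17):
Base rate for 5308.72 is 5.5% + $1.51/kg.
Duty = $439,732.17 × 5.5% + 2,689 × $1.51 = $28,245.66.
Line 2 (9335.56, Seristan, 1,211 kg, $48,827.52):
Base rate for 9335.56 is 31%.
9335.56 has an FTA preferential rate, but origin Seristan is not Ravland; base rate stands.
Additional duty on 9335.56 from Seristan: +9%. Applied ad valorem rate: 31% + 9% = 40%.
Duty = $48,827.52 × 40% = $19,531.01.
Line 3 (0204.70, Zorune, 1,074 units, $214,928.88):
Base rate for 0204.70 is $3.34/unit.
0204.70 has an FTA preferential rate, but origin Zorune is not Ravland; base rate stands.
Duty = 1,074 × $3.34 = $3,587.16.
Line 4 (0424.26, Ravland, 801 kg, $53,138.34):
Base rate for 0424.26 is 19.5%.
Origin Ravland qualifies under the Drenova–Ravland agreement and 0424.26 is covered: preferential rate Free applies instead.
Duty = $53,138.34 × 0% = $0.00.
Total = $28,245.66 + $19,531.01 + $3,587.16 + $0.00 = $51,363.83.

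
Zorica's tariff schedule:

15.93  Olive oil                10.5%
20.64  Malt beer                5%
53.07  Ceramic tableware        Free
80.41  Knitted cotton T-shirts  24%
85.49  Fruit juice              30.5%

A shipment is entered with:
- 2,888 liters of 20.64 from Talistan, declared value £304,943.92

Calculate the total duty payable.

Line 1 (20.64, Talistan, 2,888 liters, £304,943.92):
Base rate for 20.64 is 5%.
Duty = £304,943.92 × 5% = £15,247.20.

£15,247.20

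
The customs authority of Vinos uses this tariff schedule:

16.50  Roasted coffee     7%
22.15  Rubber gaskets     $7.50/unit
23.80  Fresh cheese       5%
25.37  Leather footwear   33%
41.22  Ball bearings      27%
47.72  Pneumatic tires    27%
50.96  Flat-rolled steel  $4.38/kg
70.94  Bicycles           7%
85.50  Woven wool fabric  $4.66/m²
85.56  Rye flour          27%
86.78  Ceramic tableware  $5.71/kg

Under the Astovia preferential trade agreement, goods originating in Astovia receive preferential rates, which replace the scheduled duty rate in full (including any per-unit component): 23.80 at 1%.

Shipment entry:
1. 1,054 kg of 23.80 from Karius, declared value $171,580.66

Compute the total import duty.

Line 1 (23.80, Karius, 1,054 kg, $171,580.66):
Base rate for 23.80 is 5%.
23.80 has an FTA preferential rate, but origin Karius is not Astovia; base rate stands.
Duty = $171,580.66 × 5% = $8,579.03.

$8,579.03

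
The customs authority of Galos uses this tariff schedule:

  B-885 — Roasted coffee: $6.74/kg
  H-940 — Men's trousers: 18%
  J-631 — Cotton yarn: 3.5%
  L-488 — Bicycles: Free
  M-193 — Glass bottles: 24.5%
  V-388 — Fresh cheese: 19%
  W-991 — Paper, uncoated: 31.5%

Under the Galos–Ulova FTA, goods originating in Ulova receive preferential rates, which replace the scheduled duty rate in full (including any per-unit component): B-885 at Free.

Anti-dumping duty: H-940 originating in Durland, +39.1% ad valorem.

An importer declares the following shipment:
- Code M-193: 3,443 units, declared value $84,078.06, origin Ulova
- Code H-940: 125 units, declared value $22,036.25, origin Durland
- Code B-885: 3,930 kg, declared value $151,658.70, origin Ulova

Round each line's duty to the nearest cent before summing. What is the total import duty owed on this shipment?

Line 1 (M-193, Ulova, 3,443 units, $84,078.06):
Base rate for M-193 is 24.5%.
Origin Ulova is the FTA partner but M-193 is not on the preference list; base rate stands.
Duty = $84,078.06 × 24.5% = $20,599.12.
Line 2 (H-940, Durland, 125 units, $22,036.25):
Base rate for H-940 is 18%.
Additional duty on H-940 from Durland: +39.1%. Applied ad valorem rate: 18% + 39.1% = 57.1%.
Duty = $22,036.25 × 57.1% = $12,582.70.
Line 3 (B-885, Ulova, 3,930 kg, $151,658.70):
Base rate for B-885 is $6.74/kg.
Origin Ulova qualifies under the Galos–Ulova agreement and B-885 is covered: preferential rate Free applies instead.
Duty = $151,658.70 × 0% = $0.00.
Total = $20,599.12 + $12,582.70 + $0.00 = $33,181.82.

$33,181.82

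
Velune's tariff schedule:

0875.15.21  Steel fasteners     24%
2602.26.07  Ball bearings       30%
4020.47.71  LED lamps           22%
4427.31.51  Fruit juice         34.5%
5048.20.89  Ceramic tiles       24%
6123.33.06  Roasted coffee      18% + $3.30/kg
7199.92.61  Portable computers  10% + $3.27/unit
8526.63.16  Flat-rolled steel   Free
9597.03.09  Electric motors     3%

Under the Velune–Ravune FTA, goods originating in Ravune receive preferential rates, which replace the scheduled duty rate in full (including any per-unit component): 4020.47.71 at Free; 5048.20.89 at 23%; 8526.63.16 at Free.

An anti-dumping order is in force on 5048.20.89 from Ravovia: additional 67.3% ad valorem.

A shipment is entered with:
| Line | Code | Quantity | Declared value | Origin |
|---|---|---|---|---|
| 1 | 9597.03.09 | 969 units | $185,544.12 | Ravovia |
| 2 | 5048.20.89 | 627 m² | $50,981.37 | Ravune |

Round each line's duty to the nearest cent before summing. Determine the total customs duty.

$17,292.04

Line 1 (9597.03.09, Ravovia, 969 units, $185,544.12):
Base rate for 9597.03.09 is 3%.
Duty = $185,544.12 × 3% = $5,566.32.
Line 2 (5048.20.89, Ravune, 627 m², $50,981.37):
Base rate for 5048.20.89 is 24%.
Origin Ravune qualifies under the Velune–Ravune agreement and 5048.20.89 is covered: preferential rate 23% applies instead.
The additional-duty order on 5048.20.89 targets Ravovia, not Ravune; it does not apply.
Duty = $50,981.37 × 23% = $11,725.72.
Total = $5,566.32 + $11,725.72 = $17,292.04.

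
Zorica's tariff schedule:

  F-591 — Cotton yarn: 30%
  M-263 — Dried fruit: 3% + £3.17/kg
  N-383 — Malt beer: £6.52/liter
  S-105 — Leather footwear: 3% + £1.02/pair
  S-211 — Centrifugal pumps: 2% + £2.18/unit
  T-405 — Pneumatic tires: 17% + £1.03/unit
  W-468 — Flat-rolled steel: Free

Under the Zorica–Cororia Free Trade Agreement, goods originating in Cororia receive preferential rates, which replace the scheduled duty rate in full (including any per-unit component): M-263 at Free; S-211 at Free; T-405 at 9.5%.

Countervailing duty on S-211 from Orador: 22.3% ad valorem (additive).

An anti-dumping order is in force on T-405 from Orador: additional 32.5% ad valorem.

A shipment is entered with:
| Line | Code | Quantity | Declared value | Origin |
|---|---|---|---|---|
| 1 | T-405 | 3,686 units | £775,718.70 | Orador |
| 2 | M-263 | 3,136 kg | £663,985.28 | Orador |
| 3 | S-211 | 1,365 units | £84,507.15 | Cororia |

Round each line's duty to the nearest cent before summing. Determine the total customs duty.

Line 1 (T-405, Orador, 3,686 units, £775,718.70):
Base rate for T-405 is 17% + £1.03/unit.
T-405 has an FTA preferential rate, but origin Orador is not Cororia; base rate stands.
Additional duty on T-405 from Orador: +32.5%. Applied ad valorem rate: 17% + 32.5% = 49.5%.
Duty = £775,718.70 × 49.5% + 3,686 × £1.03 = £387,777.34.
Line 2 (M-263, Orador, 3,136 kg, £663,985.28):
Base rate for M-263 is 3% + £3.17/kg.
M-263 has an FTA preferential rate, but origin Orador is not Cororia; base rate stands.
Duty = £663,985.28 × 3% + 3,136 × £3.17 = £29,860.68.
Line 3 (S-211, Cororia, 1,365 units, £84,507.15):
Base rate for S-211 is 2% + £2.18/unit.
Origin Cororia qualifies under the Zorica–Cororia agreement and S-211 is covered: preferential rate Free applies instead.
The additional-duty order on S-211 targets Orador, not Cororia; it does not apply.
Duty = £84,507.15 × 0% = £0.00.
Total = £387,777.34 + £29,860.68 + £0.00 = £417,638.02.

£417,638.02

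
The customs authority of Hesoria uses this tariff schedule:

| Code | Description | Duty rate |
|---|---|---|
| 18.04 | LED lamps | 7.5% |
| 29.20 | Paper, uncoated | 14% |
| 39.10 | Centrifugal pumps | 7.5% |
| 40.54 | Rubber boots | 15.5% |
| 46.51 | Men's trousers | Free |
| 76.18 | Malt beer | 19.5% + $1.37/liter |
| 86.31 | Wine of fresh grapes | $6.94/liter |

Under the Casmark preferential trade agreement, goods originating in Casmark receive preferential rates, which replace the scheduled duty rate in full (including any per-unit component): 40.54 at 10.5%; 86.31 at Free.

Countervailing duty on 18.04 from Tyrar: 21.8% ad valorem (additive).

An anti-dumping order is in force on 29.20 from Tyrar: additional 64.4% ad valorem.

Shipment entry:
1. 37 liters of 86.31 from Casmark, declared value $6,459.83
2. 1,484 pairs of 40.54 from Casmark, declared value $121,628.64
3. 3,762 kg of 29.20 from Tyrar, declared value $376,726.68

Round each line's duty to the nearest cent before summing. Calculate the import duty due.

Line 1 (86.31, Casmark, 37 liters, $6,459.83):
Base rate for 86.31 is $6.94/liter.
Origin Casmark qualifies under the Hesoria–Casmark agreement and 86.31 is covered: preferential rate Free applies instead.
Duty = $6,459.83 × 0% = $0.00.
Line 2 (40.54, Casmark, 1,484 pairs, $121,628.64):
Base rate for 40.54 is 15.5%.
Origin Casmark qualifies under the Hesoria–Casmark agreement and 40.54 is covered: preferential rate 10.5% applies instead.
Duty = $121,628.64 × 10.5% = $12,771.01.
Line 3 (29.20, Tyrar, 3,762 kg, $376,726.68):
Base rate for 29.20 is 14%.
Additional duty on 29.20 from Tyrar: +64.4%. Applied ad valorem rate: 14% + 64.4% = 78.4%.
Duty = $376,726.68 × 78.4% = $295,353.72.
Total = $0.00 + $12,771.01 + $295,353.72 = $308,124.73.

$308,124.73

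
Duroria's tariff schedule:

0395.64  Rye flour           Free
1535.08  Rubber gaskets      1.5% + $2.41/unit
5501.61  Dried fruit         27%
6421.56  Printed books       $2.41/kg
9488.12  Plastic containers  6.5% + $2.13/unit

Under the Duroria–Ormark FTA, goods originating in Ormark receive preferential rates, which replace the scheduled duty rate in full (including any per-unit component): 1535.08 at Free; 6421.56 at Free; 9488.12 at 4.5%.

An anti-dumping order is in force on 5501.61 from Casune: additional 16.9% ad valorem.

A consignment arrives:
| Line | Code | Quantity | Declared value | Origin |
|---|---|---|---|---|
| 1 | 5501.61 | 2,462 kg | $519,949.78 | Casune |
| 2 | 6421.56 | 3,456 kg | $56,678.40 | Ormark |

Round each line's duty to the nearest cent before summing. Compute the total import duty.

Line 1 (5501.61, Casune, 2,462 kg, $519,949.78):
Base rate for 5501.61 is 27%.
Additional duty on 5501.61 from Casune: +16.9%. Applied ad valorem rate: 27% + 16.9% = 43.9%.
Duty = $519,949.78 × 43.9% = $228,257.95.
Line 2 (6421.56, Ormark, 3,456 kg, $56,678.40):
Base rate for 6421.56 is $2.41/kg.
Origin Ormark qualifies under the Duroria–Ormark agreement and 6421.56 is covered: preferential rate Free applies instead.
Duty = $56,678.40 × 0% = $0.00.
Total = $228,257.95 + $0.00 = $228,257.95.

$228,257.95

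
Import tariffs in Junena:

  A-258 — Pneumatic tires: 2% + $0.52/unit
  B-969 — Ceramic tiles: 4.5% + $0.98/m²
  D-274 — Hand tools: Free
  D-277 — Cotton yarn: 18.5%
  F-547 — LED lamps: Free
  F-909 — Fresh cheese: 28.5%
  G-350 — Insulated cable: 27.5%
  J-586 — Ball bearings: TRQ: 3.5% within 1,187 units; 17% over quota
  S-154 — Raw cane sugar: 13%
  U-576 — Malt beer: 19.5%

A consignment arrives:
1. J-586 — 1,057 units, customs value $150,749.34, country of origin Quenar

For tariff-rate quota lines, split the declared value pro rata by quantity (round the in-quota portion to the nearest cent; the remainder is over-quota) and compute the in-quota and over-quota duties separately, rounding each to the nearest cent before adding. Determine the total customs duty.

Line 1 (J-586, Quenar, 1,057 units, $150,749.34):
Code J-586 is under a tariff-rate quota (threshold 1,187 units). Quantity 1,057 units is within the quota, so the in-quota rate 3.5% applies to the full value.
Duty = $150,749.34 × 3.5% = $5,276.23.

$5,276.23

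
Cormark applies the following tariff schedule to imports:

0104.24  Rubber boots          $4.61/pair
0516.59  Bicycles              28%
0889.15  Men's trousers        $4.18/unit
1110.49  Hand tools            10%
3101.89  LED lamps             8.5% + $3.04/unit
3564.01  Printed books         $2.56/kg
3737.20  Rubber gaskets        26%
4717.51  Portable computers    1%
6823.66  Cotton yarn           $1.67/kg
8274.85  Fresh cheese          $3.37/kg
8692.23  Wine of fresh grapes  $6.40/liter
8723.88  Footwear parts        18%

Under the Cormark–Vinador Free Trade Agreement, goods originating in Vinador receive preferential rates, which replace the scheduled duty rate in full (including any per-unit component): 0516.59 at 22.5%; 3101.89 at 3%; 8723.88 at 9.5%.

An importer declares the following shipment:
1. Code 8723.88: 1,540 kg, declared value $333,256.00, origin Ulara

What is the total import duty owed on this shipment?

$59,986.08

Line 1 (8723.88, Ulara, 1,540 kg, $333,256.00):
Base rate for 8723.88 is 18%.
8723.88 has an FTA preferential rate, but origin Ulara is not Vinador; base rate stands.
Duty = $333,256.00 × 18% = $59,986.08.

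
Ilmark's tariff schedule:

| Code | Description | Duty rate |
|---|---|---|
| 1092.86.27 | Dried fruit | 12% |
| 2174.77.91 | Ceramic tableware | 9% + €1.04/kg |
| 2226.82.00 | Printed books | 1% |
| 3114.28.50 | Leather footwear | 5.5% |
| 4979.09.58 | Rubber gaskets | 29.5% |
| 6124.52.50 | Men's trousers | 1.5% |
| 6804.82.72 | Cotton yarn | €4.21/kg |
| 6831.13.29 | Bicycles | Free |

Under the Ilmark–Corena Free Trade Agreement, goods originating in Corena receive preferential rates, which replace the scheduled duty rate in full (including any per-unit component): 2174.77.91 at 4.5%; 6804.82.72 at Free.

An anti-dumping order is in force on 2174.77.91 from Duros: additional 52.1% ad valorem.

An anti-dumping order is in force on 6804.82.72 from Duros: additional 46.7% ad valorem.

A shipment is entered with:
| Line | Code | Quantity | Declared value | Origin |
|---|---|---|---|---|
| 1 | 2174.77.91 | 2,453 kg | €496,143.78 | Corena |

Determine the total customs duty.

€22,326.47

Line 1 (2174.77.91, Corena, 2,453 kg, €496,143.78):
Base rate for 2174.77.91 is 9% + €1.04/kg.
Origin Corena qualifies under the Ilmark–Corena agreement and 2174.77.91 is covered: preferential rate 4.5% applies instead.
The additional-duty order on 2174.77.91 targets Duros, not Corena; it does not apply.
Duty = €496,143.78 × 4.5% = €22,326.47.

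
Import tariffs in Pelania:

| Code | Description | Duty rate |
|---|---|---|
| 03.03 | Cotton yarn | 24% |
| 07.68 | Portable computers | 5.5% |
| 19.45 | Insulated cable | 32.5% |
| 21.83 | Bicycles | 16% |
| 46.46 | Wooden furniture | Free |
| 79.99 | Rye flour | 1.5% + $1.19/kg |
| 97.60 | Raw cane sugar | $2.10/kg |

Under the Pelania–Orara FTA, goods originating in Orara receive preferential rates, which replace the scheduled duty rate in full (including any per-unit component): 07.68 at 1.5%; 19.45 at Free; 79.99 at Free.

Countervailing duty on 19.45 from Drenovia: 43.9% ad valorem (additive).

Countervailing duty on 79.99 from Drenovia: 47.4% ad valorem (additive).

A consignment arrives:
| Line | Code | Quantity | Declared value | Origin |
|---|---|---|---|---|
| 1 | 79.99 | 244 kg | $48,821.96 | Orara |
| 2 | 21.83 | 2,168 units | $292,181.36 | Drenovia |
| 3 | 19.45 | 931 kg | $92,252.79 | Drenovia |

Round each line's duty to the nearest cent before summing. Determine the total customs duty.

$117,230.15

Line 1 (79.99, Orara, 244 kg, $48,821.96):
Base rate for 79.99 is 1.5% + $1.19/kg.
Origin Orara qualifies under the Pelania–Orara agreement and 79.99 is covered: preferential rate Free applies instead.
The additional-duty order on 79.99 targets Drenovia, not Orara; it does not apply.
Duty = $48,821.96 × 0% = $0.00.
Line 2 (21.83, Drenovia, 2,168 units, $292,181.36):
Base rate for 21.83 is 16%.
Duty = $292,181.36 × 16% = $46,749.02.
Line 3 (19.45, Drenovia, 931 kg, $92,252.79):
Base rate for 19.45 is 32.5%.
19.45 has an FTA preferential rate, but origin Drenovia is not Orara; base rate stands.
Additional duty on 19.45 from Drenovia: +43.9%. Applied ad valorem rate: 32.5% + 43.9% = 76.4%.
Duty = $92,252.79 × 76.4% = $70,481.13.
Total = $0.00 + $46,749.02 + $70,481.13 = $117,230.15.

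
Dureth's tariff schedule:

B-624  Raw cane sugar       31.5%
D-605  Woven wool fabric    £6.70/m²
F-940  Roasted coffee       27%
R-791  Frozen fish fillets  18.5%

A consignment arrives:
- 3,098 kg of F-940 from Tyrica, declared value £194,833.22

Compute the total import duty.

£52,604.97

Line 1 (F-940, Tyrica, 3,098 kg, £194,833.22):
Base rate for F-940 is 27%.
Duty = £194,833.22 × 27% = £52,604.97.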